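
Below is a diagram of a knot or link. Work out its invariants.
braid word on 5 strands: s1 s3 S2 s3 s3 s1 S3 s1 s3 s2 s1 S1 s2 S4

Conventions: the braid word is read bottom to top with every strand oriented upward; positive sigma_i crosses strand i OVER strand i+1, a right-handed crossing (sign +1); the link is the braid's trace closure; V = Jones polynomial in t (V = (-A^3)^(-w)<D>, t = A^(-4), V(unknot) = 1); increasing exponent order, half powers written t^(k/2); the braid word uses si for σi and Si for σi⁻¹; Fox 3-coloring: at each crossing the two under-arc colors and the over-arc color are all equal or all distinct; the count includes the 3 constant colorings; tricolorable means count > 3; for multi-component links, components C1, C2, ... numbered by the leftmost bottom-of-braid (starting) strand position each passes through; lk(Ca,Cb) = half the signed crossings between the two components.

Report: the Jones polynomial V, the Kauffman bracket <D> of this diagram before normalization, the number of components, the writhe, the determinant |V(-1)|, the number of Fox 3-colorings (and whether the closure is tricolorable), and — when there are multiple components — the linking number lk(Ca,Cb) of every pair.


Jones polynomial: V(t) = t^2 - 2t^3 + 5t^4 - 5t^5 + 6t^6 - 6t^7 + 4t^8 - 3t^9 + t^10
<D> = A^-22 - 3A^-18 + 4A^-14 - 6A^-10 + 6A^-6 - 5A^-2 + 5A^2 - 2A^6 + A^10; writhe +6
components 1, writhe +6 (14 crossings)
3-colorings: 9 of 3^14, det 33 — tricolorable
note: V spans 8 powers of t: at least 8 crossings in any diagram


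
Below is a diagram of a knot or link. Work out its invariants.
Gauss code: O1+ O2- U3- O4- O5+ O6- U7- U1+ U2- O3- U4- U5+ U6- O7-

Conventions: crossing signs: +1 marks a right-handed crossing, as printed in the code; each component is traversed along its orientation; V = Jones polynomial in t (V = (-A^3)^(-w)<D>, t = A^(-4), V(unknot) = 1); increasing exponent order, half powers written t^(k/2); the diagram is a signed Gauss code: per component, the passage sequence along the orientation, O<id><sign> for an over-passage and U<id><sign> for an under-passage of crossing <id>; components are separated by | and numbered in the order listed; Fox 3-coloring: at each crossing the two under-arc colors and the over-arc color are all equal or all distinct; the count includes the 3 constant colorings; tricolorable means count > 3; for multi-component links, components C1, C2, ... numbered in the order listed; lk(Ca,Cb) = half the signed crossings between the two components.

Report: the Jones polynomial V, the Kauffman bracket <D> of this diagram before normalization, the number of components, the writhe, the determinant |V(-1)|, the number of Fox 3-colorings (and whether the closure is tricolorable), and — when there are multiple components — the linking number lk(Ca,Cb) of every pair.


V = -t^-4 + t^-3 + t^-1
<D> = -A^-5 - A^3 + A^7 (w = -3)
1 component over 7 crossings, w = -3
9 Fox colorings among 3^7, |V(-1)| = 3: tricolorable
why: w = -3 (over 7 crossings) is diagram-only; (-A^3)^(3) removes it from V


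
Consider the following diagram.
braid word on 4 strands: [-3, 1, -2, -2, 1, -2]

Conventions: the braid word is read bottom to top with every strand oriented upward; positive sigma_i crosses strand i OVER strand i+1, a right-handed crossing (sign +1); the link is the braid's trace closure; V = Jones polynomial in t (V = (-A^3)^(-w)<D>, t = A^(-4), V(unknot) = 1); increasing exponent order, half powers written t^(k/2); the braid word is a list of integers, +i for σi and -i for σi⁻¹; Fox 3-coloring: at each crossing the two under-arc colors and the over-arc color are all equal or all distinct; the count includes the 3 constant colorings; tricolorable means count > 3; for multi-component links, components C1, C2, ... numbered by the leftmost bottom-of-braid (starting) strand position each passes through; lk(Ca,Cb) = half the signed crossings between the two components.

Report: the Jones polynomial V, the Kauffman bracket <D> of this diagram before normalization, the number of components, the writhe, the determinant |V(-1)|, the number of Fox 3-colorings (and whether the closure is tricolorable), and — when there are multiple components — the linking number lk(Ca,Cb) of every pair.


Jones polynomial: V(t) = t^(-7/2) - 2t^(-5/2) + t^(-3/2) - 2t^(-1/2) + t^(1/2) - t^(3/2)
<D> = -A^-12 + A^-8 - 2A^-4 + 1 - 2A^4 + A^8; writhe -2
components 2, writhe -2 (6 crossings)
linking number lk(C1,C2) = 0
3-colorings: 3 of 3^6, det 8 — not tricolorable
note: |V(-1)| = 8: so not tricolorable, since 3 does not divide 8


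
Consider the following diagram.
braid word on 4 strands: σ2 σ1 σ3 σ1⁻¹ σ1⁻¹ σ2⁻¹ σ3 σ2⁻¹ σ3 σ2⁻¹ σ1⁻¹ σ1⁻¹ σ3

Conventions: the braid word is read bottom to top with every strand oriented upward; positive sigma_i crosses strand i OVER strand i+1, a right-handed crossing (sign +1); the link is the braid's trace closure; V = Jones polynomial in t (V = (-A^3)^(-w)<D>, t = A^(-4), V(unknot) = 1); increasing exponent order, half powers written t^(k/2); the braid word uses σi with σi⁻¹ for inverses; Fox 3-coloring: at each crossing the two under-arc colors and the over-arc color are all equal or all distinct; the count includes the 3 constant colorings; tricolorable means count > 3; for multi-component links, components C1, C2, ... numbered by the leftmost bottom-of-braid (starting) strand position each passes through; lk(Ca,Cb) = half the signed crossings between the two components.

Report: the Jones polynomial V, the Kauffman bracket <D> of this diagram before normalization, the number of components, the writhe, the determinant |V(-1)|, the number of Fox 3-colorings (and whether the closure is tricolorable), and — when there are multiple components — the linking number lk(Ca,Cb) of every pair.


Jones polynomial: V(t) = t^-6 - 4t^-5 + 6t^-4 - 8t^-3 + 10t^-2 - 9t^-1 + 9 - 6t + 3t^2 - t^3
<D> = A^-15 - 3A^-11 + 6A^-7 - 9A^-3 + 9A - 10A^5 + 8A^9 - 6A^13 + 4A^17 - A^21; writhe -1
components 1, writhe -1 (13 crossings)
3-colorings: 9 of 3^13, det 57 — tricolorable
note: w = -1 (over 13 crossings) is diagram-only; (-A^3)^(1) removes it from V


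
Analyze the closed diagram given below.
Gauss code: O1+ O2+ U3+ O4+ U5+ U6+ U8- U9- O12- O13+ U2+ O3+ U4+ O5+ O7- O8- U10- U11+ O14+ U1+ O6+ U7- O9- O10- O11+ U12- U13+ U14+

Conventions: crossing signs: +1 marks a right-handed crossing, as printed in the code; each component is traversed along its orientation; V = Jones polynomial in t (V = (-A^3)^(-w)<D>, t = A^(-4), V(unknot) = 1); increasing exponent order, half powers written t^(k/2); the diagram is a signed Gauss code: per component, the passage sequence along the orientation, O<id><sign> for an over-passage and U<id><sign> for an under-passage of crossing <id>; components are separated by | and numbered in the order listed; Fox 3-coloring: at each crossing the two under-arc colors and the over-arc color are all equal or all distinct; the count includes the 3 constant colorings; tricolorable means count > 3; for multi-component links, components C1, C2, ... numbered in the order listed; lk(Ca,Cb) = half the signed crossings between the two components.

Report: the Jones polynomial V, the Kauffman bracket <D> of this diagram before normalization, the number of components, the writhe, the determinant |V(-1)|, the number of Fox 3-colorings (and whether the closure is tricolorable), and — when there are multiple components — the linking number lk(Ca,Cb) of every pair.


V(t) = t + t^3 - t^4
bracket: -A^-4 + 1 + A^8, w = +4
1 component, writhe +4, over 14 crossings
det 3, colorings 9 of 3^14 — tricolorable
observation: w = +4 shifts under R1 moves; the (-A^3)^(-4) factor cancels that in V


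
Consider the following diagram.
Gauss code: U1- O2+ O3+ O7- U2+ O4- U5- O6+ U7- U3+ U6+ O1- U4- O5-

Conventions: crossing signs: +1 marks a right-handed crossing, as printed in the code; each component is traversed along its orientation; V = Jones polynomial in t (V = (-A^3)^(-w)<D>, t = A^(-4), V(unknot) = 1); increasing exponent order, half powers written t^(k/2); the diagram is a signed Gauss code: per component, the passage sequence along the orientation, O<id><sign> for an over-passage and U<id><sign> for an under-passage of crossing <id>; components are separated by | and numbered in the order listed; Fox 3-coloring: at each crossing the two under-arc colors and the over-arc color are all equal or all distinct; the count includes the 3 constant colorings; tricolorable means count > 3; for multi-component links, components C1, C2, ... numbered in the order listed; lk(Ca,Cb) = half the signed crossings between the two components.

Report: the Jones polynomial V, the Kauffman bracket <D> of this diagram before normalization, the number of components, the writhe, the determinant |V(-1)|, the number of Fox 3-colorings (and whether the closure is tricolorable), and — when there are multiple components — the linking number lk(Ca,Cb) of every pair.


V(t) = -t^-4 + t^-3 + t^-1
bracket: -A - A^9 + A^13, w = -1
1 component, writhe -1, over 7 crossings
det 3, colorings 9 of 3^7 — tricolorable
observation: w = -1 (over 7 crossings) is diagram-only; (-A^3)^(1) removes it from V


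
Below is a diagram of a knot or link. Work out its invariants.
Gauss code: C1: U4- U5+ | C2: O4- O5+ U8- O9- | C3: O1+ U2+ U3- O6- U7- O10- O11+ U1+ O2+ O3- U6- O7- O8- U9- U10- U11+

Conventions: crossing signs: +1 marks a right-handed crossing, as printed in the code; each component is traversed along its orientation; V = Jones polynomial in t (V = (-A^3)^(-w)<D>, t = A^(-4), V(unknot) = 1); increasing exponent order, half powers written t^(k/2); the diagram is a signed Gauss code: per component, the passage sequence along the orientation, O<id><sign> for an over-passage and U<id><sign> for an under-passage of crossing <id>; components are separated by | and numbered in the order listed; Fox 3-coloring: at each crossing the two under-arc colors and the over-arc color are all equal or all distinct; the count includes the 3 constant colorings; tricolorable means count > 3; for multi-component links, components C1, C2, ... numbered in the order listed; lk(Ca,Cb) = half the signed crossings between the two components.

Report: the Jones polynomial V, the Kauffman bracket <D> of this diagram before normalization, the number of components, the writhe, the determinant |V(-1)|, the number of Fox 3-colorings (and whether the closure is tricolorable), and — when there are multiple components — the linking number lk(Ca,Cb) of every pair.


Jones polynomial: V(t) = t^-3 + t^-2 + t^-1 + 1
<D> = -A^-9 - A^-5 - A^-1 - A^3; writhe -3
components 3, writhe -3 (11 crossings)
linking number lk(C1,C2) = 0
lk(C1,C3): 0
lk(C2,C3) = -1
3-colorings: 9 of 3^11, det 0 — tricolorable
note: the span of V is 3, within the link bound 11 + 3 - 1


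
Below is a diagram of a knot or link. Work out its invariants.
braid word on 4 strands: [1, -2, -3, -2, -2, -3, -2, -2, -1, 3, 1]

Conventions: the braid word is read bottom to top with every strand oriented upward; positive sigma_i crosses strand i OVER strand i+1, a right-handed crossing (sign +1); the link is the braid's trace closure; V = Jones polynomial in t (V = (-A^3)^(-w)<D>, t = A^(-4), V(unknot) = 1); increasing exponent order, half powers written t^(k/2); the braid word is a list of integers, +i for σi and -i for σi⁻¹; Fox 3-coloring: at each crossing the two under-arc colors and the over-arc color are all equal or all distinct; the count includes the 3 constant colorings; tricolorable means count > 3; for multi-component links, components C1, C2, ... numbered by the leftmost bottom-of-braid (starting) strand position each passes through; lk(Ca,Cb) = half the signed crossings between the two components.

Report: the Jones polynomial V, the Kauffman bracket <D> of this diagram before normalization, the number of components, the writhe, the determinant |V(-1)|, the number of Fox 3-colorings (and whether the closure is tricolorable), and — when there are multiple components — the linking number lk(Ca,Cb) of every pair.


V(t) = -t^-7 + t^-6 - t^-5 + t^-4 + t^-2
bracket: -A^-7 - A + A^5 - A^9 + A^13, w = -5
1 component, writhe -5, over 11 crossings
det 5, colorings 3 of 3^11 — not tricolorable
observation: V spans 5 powers of t: at least 5 crossings in any diagram


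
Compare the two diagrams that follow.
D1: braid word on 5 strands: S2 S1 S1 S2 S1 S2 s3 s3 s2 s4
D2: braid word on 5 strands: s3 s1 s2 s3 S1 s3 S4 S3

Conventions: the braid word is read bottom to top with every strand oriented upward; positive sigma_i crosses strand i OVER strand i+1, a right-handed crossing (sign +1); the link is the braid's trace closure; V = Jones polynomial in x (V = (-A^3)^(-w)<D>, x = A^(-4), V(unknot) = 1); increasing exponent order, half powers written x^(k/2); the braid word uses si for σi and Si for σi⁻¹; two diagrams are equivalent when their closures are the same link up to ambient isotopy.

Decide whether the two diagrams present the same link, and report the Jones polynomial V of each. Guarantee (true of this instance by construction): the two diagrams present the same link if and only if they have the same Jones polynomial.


equivalent: no
D1 (bracket A^-10 + 2A^-2 - A^2 + 2A^6 - A^10 + A^14; 10 crossings at w = -2): V = x^-5 - x^-4 + 2x^-3 - x^-2 + 2x^-1 + x
V(D2) = 1 + x + x^2 + x^3  (w +2, c 8, <D> = A^-6 + A^-2 + A^2 + A^6)
key observation: 2 values of V(x) split the 2 diagrams


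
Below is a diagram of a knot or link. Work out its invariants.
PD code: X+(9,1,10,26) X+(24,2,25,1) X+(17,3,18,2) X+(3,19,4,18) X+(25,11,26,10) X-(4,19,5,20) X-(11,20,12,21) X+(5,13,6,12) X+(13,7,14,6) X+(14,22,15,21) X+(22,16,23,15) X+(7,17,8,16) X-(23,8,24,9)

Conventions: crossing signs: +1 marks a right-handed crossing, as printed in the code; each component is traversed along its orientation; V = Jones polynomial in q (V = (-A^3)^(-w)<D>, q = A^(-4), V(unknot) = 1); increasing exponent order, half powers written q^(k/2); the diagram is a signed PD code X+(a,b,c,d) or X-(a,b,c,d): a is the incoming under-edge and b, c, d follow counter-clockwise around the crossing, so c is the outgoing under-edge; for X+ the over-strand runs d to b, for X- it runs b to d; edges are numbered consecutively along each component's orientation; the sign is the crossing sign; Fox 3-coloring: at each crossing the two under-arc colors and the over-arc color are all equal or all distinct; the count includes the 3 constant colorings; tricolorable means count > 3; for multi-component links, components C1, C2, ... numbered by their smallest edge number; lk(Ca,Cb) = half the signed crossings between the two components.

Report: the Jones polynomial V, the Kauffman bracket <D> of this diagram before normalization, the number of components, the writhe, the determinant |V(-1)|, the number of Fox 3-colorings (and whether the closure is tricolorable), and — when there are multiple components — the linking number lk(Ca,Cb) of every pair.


V = q^2 + 2q^4 - 2q^5 + q^6 - 2q^7 + q^8
<D> = -A^-11 + 2A^-7 - A^-3 + 2A - 2A^5 - A^13 (w = +7)
1 component over 13 crossings, w = +7
27 Fox colorings among 3^13, |V(-1)| = 9: tricolorable
why: V spans 6 powers of q: at least 6 crossings in any diagram


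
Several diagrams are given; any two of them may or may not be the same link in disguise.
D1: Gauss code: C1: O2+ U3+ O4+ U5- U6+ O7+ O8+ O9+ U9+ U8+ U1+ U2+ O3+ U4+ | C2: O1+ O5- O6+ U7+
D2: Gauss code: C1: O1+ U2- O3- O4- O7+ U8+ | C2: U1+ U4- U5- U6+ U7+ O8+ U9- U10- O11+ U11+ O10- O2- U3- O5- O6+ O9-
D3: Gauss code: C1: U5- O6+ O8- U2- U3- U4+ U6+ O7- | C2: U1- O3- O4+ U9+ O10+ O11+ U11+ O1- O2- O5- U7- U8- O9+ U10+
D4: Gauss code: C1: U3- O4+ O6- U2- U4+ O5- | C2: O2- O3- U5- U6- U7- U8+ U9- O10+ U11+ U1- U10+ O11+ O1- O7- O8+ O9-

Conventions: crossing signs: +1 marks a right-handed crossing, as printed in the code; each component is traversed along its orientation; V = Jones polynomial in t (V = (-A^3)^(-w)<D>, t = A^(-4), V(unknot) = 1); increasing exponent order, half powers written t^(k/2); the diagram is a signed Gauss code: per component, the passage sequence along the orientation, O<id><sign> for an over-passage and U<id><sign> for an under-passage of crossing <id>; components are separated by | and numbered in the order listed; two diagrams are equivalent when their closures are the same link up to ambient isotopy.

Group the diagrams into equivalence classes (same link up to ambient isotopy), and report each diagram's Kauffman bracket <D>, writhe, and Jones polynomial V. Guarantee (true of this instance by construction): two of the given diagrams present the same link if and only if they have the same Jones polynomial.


grouping into links: {D1} | {D2} | {D3, D4}
V(D1) = -t^(3/2) - 2t^(7/2) + t^(9/2) - t^(11/2) + t^(13/2)  (w +7, c 9, <D> = -A^-5 + A^-1 - A^3 + 2A^7 + A^15)
V(D2) = t^(-7/2) - 2t^(-5/2) + t^(-3/2) - 2t^(-1/2) + t^(1/2) - t^(3/2)  [11 crossings, <D> = A^-9 - A^-5 + 2A^-1 - A^3 + 2A^7 - A^11, w = -1]
V(D3) = -t^(-9/2) - t^(-5/2) + t^(-3/2) - t^(-1/2)  (w -1, c 11, <D> = A^-1 - A^3 + A^7 + A^15)
V(D4) = -t^(-9/2) - t^(-5/2) + t^(-3/2) - t^(-1/2)  [11 crossings, <D> = A^-7 - A^-3 + A + A^9, w = -3]
why: V(t) takes 3 values over 4 diagrams, fixing the grouping


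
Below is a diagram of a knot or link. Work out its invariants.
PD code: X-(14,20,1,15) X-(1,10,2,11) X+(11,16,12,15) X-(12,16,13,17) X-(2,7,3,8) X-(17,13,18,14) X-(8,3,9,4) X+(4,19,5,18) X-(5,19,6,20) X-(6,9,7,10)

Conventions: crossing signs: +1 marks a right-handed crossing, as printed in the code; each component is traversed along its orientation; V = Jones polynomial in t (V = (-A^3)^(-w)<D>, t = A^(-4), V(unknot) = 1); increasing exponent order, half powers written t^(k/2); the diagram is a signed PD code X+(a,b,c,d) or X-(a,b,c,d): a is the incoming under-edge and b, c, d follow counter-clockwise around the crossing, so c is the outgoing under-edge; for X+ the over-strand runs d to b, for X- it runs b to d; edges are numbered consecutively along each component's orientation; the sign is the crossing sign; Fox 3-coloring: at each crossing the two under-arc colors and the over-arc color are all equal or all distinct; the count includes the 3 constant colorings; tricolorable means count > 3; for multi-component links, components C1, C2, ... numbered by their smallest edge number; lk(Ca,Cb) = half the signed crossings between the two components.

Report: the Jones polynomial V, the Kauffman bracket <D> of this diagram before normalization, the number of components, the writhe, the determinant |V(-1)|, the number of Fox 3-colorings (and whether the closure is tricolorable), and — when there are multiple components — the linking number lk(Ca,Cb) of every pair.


V = t^(-13/2) - t^(-11/2) + t^(-9/2) - 2t^(-7/2) - t^(-3/2)
<D> = -A^-12 - 2A^-4 + 1 - A^4 + A^8 (w = -6)
2 components over 10 crossings, w = -6
lk(C1,C2): -1
9 Fox colorings among 3^10, |V(-1)| = 6: tricolorable
why: det 6 = |V(-1)|; divisible by 3, so tricolorable


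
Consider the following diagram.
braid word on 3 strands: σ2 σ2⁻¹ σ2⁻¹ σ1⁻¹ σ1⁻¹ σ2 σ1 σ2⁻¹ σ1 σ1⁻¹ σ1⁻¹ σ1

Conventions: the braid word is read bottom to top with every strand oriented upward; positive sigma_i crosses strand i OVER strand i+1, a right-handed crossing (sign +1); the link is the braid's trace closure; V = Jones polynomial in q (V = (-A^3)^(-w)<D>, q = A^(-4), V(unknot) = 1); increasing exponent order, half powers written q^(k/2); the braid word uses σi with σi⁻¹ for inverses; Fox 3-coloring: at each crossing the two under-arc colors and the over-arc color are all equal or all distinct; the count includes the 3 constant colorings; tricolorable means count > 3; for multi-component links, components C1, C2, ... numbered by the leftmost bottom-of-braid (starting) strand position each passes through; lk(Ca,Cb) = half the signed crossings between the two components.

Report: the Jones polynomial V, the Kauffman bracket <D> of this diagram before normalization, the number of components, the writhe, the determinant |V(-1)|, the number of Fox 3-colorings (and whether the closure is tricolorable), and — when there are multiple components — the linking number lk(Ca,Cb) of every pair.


Jones polynomial: V(q) = -q^-4 + q^-3 + q^-1
<D> = A^-2 + A^6 - A^10; writhe -2
components 1, writhe -2 (12 crossings)
3-colorings: 9 of 3^12, det 3 — tricolorable
note: the span of V is 3, forcing >= 3 crossings in any diagram


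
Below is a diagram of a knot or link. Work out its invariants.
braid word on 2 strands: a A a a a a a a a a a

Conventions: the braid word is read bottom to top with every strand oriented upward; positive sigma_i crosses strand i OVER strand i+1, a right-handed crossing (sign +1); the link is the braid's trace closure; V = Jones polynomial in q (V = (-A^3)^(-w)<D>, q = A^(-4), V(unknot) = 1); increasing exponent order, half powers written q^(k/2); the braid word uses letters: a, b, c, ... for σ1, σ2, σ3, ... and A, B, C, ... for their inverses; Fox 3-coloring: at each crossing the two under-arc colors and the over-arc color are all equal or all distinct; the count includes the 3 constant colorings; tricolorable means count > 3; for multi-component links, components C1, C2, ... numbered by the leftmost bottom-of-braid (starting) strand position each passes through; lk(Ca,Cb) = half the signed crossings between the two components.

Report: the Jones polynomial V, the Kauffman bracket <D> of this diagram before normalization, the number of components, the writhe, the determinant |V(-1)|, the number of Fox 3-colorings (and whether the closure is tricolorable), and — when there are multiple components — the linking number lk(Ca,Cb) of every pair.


V(q) = q^4 + q^6 - q^7 + q^8 - q^9 + q^10 - q^11 + q^12 - q^13
bracket: A^-25 - A^-21 + A^-17 - A^-13 + A^-9 - A^-5 + A^-1 - A^3 - A^11, w = +9
1 component, writhe +9, over 11 crossings
det 9, colorings 9 of 3^11 — tricolorable
observation: the span of V is 9, forcing >= 9 crossings in any diagram


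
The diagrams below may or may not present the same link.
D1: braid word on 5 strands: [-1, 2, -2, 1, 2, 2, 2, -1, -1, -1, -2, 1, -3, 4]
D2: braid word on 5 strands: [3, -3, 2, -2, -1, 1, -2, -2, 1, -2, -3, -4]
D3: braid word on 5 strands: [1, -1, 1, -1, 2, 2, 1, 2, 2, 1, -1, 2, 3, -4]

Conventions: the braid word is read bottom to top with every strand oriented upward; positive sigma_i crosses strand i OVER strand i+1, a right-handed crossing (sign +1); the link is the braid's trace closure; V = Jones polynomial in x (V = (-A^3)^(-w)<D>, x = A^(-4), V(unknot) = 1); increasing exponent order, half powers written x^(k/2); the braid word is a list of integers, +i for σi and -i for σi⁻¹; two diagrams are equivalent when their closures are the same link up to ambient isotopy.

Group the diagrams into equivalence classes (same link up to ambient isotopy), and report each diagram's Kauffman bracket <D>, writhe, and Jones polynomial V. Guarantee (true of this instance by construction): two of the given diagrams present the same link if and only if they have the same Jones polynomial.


classes: {D1} | {D2} | {D3}
V(D1) = -x^-3 + 2x^-2 - 2x^-1 + 3 - 2x + 2x^2 - x^3  [14 crossings, <D> = -A^-12 + 2A^-8 - 2A^-4 + 3 - 2A^4 + 2A^8 - A^12, w = 0]
V(D2) = -x^-4 + x^-3 + x^-1  (w -4, c 12, <D> = A^-8 + 1 - A^4)
V(D3) = x^2 + x^4 - x^5 + x^6 - x^7  [14 crossings, <D> = -A^-10 + A^-6 - A^-2 + A^2 + A^10, w = +6]
note: 3 classes among 3 diagrams; unequal V(x) rules out equality


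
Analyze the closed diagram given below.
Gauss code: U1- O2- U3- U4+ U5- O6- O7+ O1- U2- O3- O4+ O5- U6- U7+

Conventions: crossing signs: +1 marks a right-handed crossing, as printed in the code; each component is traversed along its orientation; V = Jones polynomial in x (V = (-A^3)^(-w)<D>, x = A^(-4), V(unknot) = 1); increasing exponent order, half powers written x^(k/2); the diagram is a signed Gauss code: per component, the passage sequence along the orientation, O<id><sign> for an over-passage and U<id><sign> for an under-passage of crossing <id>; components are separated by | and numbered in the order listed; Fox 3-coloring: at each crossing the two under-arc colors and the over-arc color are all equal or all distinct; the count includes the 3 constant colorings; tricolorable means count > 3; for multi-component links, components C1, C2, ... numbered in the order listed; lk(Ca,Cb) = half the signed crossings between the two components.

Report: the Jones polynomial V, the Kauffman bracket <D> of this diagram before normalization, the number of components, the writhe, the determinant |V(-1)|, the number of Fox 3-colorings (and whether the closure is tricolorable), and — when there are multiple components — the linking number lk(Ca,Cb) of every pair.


Jones polynomial: V(x) = -x^-4 + x^-3 + x^-1
<D> = -A^-5 - A^3 + A^7; writhe -3
components 1, writhe -3 (7 crossings)
3-colorings: 9 of 3^7, det 3 — tricolorable
note: w = -3 (over 7 crossings) is diagram-only; (-A^3)^(3) removes it from V


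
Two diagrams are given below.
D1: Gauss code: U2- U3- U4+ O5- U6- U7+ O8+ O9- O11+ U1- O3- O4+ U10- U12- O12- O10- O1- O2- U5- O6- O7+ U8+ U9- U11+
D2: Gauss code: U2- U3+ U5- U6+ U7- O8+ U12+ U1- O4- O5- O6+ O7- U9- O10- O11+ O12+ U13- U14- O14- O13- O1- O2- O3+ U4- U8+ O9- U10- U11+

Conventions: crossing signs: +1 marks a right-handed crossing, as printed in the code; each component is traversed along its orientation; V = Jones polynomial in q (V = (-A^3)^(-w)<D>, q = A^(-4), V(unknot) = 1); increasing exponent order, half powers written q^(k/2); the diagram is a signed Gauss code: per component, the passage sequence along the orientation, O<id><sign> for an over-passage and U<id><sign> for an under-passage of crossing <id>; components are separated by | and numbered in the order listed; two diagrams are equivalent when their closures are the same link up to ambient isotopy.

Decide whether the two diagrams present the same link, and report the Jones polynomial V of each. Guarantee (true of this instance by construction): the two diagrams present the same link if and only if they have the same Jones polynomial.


same link: yes
V(D1) = 1  [12 crossings, <D> = A^-12, w = -4]
V(D2) = 1  (w -4, c 14, <D> = A^-12)
note: all 2 diagrams share one V(q), hence one class


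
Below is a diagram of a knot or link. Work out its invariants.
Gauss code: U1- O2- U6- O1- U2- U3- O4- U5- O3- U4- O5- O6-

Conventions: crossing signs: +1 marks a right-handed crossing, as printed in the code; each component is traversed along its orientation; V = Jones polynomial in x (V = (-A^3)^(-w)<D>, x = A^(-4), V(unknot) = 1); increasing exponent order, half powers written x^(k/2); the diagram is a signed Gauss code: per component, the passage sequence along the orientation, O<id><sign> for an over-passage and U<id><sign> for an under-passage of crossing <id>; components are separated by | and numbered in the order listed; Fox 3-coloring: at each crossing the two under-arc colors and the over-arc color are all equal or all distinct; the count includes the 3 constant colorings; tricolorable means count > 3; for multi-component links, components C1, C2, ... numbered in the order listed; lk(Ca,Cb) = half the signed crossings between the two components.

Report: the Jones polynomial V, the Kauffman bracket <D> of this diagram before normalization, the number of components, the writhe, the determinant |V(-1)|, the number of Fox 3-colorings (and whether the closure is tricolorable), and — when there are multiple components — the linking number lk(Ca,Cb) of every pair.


Jones polynomial: V(x) = x^-8 - 2x^-7 + x^-6 - 2x^-5 + 2x^-4 + x^-2
<D> = A^-10 + 2A^-2 - 2A^2 + A^6 - 2A^10 + A^14; writhe -6
components 1, writhe -6 (6 crossings)
3-colorings: 27 of 3^6, det 9 — tricolorable
note: w = -6 shifts under R1 moves; the (-A^3)^(6) factor cancels that in V


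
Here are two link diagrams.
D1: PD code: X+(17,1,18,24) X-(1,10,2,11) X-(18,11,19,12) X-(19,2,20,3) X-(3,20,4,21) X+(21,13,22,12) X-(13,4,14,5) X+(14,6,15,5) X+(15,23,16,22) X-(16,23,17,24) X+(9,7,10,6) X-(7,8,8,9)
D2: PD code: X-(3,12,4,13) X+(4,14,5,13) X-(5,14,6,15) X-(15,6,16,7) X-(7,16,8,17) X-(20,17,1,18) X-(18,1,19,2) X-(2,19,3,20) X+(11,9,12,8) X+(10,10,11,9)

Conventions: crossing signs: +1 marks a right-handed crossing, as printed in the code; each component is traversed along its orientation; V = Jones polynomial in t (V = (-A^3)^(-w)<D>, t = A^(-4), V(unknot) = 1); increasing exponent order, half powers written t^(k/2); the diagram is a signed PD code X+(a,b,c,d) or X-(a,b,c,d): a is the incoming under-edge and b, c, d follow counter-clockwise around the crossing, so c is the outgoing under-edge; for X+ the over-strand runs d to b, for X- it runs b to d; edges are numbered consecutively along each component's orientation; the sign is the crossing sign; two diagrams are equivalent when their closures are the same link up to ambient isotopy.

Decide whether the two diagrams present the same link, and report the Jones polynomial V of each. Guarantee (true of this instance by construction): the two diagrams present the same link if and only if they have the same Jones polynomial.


same link: no
V(D1) = 1  [12 crossings, <D> = A^-6, w = -2]
V(D2) = t^-8 - 2t^-7 + t^-6 - 2t^-5 + 2t^-4 + t^-2  [10 crossings, <D> = A^-4 + 2A^4 - 2A^8 + A^12 - 2A^16 + A^20, w = -4]
insight: comparing 2 Jones polynomials yields 2 groups


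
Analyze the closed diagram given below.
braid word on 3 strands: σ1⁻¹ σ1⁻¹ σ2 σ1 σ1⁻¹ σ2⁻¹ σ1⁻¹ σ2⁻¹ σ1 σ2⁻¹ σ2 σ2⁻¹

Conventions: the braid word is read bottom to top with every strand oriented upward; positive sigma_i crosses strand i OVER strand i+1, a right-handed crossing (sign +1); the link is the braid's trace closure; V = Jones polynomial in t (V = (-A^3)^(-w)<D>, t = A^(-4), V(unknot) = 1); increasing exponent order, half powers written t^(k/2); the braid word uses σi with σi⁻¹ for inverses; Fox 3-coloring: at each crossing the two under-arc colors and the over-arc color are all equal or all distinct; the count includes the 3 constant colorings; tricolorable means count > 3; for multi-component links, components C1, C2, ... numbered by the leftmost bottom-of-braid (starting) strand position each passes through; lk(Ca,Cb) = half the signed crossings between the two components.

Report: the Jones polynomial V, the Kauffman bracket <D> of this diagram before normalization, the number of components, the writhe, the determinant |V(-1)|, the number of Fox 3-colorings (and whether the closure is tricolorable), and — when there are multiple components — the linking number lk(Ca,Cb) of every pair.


V = -t^-6 + t^-5 - t^-4 + 2t^-3 - t^-2 + t^-1
<D> = A^-8 - A^-4 + 2 - A^4 + A^8 - A^12 (w = -4)
1 component over 12 crossings, w = -4
3 Fox colorings among 3^12, |V(-1)| = 7: not tricolorable
why: |V(-1)| = 7: so not tricolorable, since 3 does not divide 7


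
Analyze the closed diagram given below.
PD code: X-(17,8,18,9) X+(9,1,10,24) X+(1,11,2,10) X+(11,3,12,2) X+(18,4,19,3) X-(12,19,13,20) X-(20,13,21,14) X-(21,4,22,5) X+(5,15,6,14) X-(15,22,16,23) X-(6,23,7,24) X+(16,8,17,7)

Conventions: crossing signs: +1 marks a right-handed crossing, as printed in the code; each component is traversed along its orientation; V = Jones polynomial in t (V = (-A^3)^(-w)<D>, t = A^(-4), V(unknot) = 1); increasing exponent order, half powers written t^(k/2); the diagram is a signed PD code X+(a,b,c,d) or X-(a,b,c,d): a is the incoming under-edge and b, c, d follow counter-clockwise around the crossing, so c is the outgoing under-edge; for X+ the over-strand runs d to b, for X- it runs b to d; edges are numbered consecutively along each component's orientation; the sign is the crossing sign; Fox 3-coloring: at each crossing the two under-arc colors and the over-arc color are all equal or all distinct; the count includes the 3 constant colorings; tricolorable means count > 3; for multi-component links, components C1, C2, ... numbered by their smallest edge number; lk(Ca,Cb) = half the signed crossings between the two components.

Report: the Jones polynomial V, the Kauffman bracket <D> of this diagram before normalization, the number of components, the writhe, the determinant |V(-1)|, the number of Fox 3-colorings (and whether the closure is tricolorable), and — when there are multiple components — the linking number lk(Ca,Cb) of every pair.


V = -t^-3 + 2t^-2 - 2t^-1 + 3 - 2t + 2t^2 - t^3
<D> = -A^-12 + 2A^-8 - 2A^-4 + 3 - 2A^4 + 2A^8 - A^12 (w = 0)
1 component over 12 crossings, w = 0
3 Fox colorings among 3^12, |V(-1)| = 13: not tricolorable
why: palindromic: swapping t for 1/t fixes V


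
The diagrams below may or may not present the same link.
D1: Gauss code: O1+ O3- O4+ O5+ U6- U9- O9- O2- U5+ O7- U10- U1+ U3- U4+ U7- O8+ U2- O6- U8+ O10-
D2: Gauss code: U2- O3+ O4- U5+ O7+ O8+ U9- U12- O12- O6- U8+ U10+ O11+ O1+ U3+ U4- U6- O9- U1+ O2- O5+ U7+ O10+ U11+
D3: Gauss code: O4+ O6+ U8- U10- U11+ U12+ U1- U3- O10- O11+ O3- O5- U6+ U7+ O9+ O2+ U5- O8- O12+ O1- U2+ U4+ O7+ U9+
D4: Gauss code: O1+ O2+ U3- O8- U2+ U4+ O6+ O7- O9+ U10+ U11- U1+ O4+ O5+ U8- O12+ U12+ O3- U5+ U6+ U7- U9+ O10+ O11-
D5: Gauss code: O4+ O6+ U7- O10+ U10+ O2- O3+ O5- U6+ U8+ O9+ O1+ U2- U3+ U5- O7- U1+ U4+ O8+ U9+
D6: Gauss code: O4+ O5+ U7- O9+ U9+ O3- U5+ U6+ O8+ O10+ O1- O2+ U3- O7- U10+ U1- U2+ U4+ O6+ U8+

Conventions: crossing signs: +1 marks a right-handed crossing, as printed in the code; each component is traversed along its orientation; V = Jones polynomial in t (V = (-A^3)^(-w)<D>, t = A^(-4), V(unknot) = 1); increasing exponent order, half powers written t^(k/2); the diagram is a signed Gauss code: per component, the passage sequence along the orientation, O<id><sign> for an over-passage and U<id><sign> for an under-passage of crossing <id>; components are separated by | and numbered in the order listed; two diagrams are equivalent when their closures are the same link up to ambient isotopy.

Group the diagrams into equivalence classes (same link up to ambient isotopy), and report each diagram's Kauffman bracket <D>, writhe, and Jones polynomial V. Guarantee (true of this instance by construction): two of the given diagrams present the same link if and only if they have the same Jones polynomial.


equivalence classes: {D1} | {D2, D3, D4, D5, D6}
D1 (bracket A^-14 - A^-10 + A^-6 - A^-2 + A^2; 10 crossings at w = -2): V = t^-2 - t^-1 + 1 - t + t^2
D2 (bracket A^-14 - 2A^-10 + 2A^-6 - 2A^-2 + 2A^2 - A^6 + A^10; 12 crossings at w = +2): V = t^-1 - 1 + 2t - 2t^2 + 2t^3 - 2t^4 + t^5
V(D3) = t^-1 - 1 + 2t - 2t^2 + 2t^3 - 2t^4 + t^5  [12 crossings, <D> = A^-14 - 2A^-10 + 2A^-6 - 2A^-2 + 2A^2 - A^6 + A^10, w = +2]
V(D4) = t^-1 - 1 + 2t - 2t^2 + 2t^3 - 2t^4 + t^5  (w +4, c 12, <D> = A^-8 - 2A^-4 + 2 - 2A^4 + 2A^8 - A^12 + A^16)
D5 (bracket A^-8 - 2A^-4 + 2 - 2A^4 + 2A^8 - A^12 + A^16; 10 crossings at w = +4): V = t^-1 - 1 + 2t - 2t^2 + 2t^3 - 2t^4 + t^5
V(D6) = t^-1 - 1 + 2t - 2t^2 + 2t^3 - 2t^4 + t^5  [10 crossings, <D> = A^-8 - 2A^-4 + 2 - 2A^4 + 2A^8 - A^12 + A^16, w = +4]
key observation: 2 values of V(t) split the 6 diagrams


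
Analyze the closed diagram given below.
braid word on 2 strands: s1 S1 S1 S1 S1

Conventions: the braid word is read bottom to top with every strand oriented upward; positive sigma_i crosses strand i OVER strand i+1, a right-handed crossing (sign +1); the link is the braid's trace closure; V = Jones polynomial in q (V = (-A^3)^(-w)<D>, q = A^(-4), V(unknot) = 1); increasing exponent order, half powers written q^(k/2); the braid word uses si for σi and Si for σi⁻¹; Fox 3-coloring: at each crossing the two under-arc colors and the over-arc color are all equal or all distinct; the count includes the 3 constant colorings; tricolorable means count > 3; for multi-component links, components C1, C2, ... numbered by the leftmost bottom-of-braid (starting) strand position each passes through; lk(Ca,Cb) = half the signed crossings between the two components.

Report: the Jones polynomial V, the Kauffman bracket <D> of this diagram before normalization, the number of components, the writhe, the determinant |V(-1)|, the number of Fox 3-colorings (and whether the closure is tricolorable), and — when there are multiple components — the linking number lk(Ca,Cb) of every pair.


V = -q^-4 + q^-3 + q^-1
<D> = -A^-5 - A^3 + A^7 (w = -3)
1 component over 5 crossings, w = -3
9 Fox colorings among 3^5, |V(-1)| = 3: tricolorable
why: det 3 = |V(-1)|; divisible by 3, so tricolorable


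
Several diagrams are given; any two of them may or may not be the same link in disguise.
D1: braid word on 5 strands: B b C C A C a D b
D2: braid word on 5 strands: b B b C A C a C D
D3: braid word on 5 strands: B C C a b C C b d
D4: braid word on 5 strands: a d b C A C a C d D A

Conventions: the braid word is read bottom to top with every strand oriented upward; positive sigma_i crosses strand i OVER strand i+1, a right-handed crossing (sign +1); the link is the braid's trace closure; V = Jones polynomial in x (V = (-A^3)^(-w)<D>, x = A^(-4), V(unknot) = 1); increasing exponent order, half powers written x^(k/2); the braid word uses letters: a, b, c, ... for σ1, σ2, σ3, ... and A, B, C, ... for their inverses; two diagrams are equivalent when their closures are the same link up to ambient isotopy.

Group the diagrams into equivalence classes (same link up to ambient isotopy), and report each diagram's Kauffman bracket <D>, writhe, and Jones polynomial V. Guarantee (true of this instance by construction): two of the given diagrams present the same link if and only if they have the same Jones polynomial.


grouping into links: {D1, D2, D4} | {D3}
V(D1) = x^(-9/2) - x^(-5/2) - x^(-3/2) - x^(-1/2)  (w -3, c 9, <D> = A^-7 + A^-3 + A - A^9)
V(D2) = x^(-9/2) - x^(-5/2) - x^(-3/2) - x^(-1/2)  [9 crossings, <D> = A^-7 + A^-3 + A - A^9, w = -3]
V(D3) = -x^(-11/2) + x^(-9/2) - x^(-7/2) - x^(-3/2)  [9 crossings, <D> = A^3 + A^11 - A^15 + A^19, w = -1]
D4 (bracket A^-1 + A^3 + A^7 - A^15; 11 crossings at w = -1): V = x^(-9/2) - x^(-5/2) - x^(-3/2) - x^(-1/2)
key observation: 2 values of V(x) split the 4 diagrams


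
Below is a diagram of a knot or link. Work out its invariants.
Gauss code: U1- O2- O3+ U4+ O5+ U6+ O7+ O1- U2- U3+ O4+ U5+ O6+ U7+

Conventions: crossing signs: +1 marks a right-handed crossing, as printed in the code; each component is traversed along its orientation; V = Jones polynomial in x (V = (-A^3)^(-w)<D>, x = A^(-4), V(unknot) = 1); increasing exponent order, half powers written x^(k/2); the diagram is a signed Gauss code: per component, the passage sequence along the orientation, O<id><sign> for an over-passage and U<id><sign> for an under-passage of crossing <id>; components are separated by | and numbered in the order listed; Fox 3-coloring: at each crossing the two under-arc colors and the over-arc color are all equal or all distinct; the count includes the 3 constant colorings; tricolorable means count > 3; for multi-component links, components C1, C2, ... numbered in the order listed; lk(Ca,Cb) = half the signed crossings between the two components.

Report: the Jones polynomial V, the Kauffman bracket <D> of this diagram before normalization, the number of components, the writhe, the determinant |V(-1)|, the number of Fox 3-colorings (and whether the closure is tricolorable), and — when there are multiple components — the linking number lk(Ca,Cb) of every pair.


V = x + x^3 - x^4
<D> = A^-7 - A^-3 - A^5 (w = +3)
1 component over 7 crossings, w = +3
9 Fox colorings among 3^7, |V(-1)| = 3: tricolorable
why: |V(-1)| = 3: so tricolorable, since 3 divides 3


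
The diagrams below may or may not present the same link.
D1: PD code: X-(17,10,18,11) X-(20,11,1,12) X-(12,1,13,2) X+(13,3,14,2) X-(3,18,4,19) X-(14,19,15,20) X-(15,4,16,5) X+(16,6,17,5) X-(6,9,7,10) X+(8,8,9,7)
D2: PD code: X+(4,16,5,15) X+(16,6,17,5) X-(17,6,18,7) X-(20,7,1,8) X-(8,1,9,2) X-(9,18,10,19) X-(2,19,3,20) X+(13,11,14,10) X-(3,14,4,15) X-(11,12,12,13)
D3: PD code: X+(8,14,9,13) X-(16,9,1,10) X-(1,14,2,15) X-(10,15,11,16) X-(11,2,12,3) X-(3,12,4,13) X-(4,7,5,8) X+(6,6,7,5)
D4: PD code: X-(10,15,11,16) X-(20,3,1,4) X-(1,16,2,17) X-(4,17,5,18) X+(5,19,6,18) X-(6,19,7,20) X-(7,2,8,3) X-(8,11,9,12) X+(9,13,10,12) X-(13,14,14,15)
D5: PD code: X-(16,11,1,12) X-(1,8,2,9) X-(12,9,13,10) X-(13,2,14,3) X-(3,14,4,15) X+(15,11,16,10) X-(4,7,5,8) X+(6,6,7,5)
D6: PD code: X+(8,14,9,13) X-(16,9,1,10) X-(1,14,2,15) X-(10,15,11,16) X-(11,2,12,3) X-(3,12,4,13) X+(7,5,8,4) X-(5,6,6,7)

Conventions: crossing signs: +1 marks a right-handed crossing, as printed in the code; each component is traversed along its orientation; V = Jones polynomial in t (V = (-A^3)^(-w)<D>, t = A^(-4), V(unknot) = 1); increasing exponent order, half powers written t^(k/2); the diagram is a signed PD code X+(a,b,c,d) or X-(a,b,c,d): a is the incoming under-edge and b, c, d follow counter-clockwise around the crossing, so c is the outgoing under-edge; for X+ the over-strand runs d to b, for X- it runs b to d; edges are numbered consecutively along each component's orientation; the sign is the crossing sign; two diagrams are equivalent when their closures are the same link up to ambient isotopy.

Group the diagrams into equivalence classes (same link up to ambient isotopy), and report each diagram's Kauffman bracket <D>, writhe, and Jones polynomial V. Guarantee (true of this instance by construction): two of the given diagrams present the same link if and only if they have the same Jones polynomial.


classes: {D1, D2, D3, D4, D5, D6}
V(D1) = -t^-4 + t^-3 + t^-1  [10 crossings, <D> = A^-8 + 1 - A^4, w = -4]
D2 (bracket A^-8 + 1 - A^4; 10 crossings at w = -4): V = -t^-4 + t^-3 + t^-1
V(D3) = -t^-4 + t^-3 + t^-1  (w -4, c 8, <D> = A^-8 + 1 - A^4)
V(D4) = -t^-4 + t^-3 + t^-1  [10 crossings, <D> = A^-14 + A^-6 - A^-2, w = -6]
D5 (bracket A^-8 + 1 - A^4; 8 crossings at w = -4): V = -t^-4 + t^-3 + t^-1
D6 (bracket A^-8 + 1 - A^4; 8 crossings at w = -4): V = -t^-4 + t^-3 + t^-1
note: all 6 diagrams share one V(t), hence one class
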